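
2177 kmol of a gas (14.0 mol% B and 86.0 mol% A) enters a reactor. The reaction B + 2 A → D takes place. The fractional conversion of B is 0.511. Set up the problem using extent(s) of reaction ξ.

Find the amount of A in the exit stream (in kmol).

B reacted = 0.511 × 304.8 = 155.7 kmol; ν_B = −1, so ξ = 155.7/1 = 155.7 kmol.
Outlet amounts (n = n₀ + ν ξ):
  B: 304.8 − 1(155.7) = 149
  A: 1872 − 2(155.7) = 1561
  D: 0 + 1(155.7) = 155.7

1560 kmol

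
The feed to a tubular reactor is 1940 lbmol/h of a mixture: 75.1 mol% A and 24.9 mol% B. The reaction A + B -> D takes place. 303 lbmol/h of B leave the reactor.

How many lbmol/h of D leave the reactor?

180 lbmol/h

For B: n = n₀ − 1ξ → 303 = 483.1 − 1ξ, giving ξ = 180.1 lbmol/h.
Outlet amounts (n = n₀ + ν ξ):
  A: 1457 − 1(180.1) = 1277
  B: 483.1 − 1(180.1) = 303
  D: 0 + 1(180.1) = 180.1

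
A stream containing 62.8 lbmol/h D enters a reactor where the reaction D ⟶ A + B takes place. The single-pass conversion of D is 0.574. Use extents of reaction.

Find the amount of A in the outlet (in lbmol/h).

D reacted = 0.574 × 62.8 = 36.05 lbmol/h; ν_D = −1, so ξ = 36.05/1 = 36.05 lbmol/h.
Outlet amounts (n = n₀ + ν ξ):
  D: 62.8 − 1(36.05) = 26.75
  A: 0 + 1(36.05) = 36.05
  B: 0 + 1(36.05) = 36.05

36 lbmol/h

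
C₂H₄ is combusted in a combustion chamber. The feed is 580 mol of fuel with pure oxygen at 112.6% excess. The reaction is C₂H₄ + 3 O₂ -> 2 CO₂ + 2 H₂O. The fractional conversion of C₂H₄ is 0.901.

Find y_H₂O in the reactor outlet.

Stoichiometric O₂ = 3 × 580 = 1740 mol; O₂ fed = 1740 × 2.126 = 3699 mol.
Fuel reacted = 0.901 × 580 → ξ = 522.6 mol.
Outlet (n = n₀ + ν ξ):
  C₂H₄: 580 − 1(522.6) = 57.42
  O₂: 3699 − 3(522.6) = 2131
  CO₂: 0 + 2(522.6) = 1045
  H₂O: 0 + 2(522.6) = 1045
Total out = 4279 mol; y_H₂O = 1045 / 4279 = 0.2442.

0.244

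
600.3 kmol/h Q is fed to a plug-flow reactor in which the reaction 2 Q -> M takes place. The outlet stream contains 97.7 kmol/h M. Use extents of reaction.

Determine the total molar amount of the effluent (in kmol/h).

For M: n = n₀ + 1ξ → 97.7 = 0 + 1ξ, giving ξ = 97.7 kmol/h.
Outlet amounts (n = n₀ + ν ξ):
  Q: 600.3 − 2(97.7) = 404.9
  M: 0 + 1(97.7) = 97.7
Total out = 404.9 + 97.7 = 502.6 kmol/h.

503 kmol/h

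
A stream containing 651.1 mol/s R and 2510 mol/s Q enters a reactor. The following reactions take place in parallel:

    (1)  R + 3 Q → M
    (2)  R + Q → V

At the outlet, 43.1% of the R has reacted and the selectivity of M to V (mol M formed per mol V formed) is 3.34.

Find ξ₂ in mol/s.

ξ₂ = 64.7 mol/s

Conversion of R: R consumed = 0.431 × 651.1 = 280.6 mol/s = 1ξ₁ + 1ξ₂.
Selectivity: 1ξ₁ / (1ξ₂) = 3.34 → ξ₁ = 3.34 ξ₂.
Substitute: (1·3.34 + 1) ξ₂ = 280.6 → ξ₂ = 64.66 mol/s, ξ₁ = 216 mol/s.
Outlet amounts (n = n₀ + Σ ν·ξ):
  R: 651.1 − 1(216) − 1(64.66) = 370.5
  Q: 2510 − 3(216) − 1(64.66) = 1797
  M: 0 + 1(216) = 216
  V: 0 + 1(64.66) = 64.66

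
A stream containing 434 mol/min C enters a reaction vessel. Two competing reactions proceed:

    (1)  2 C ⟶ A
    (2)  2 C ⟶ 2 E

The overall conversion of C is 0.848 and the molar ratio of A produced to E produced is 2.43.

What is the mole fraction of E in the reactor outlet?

Conversion of C: C consumed = 0.848 × 434 = 368 mol/min = 2ξ₁ + 2ξ₂.
Selectivity: 1ξ₁ / (2ξ₂) = 2.43 → ξ₁ = 4.86 ξ₂.
Substitute: (2·4.86 + 2) ξ₂ = 368 → ξ₂ = 31.4 mol/min, ξ₁ = 152.6 mol/min.
Outlet amounts (n = n₀ + Σ ν·ξ):
  C: 434 − 2(152.6) − 2(31.4) = 65.97
  A: 0 + 1(152.6) = 152.6
  E: 0 + 2(31.4) = 62.8
Total out = 281.4 mol/min; y_E = 62.8 / 281.4 = 0.2232.

0.223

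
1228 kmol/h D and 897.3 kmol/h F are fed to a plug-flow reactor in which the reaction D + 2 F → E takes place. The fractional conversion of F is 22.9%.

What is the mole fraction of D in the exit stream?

F reacted = 0.229 × 897.3 = 205.5 kmol/h; ν_F = −2, so ξ = 205.5/2 = 102.7 kmol/h.
Outlet amounts (n = n₀ + ν ξ):
  D: 1228 − 1(102.7) = 1125
  F: 897.3 − 2(102.7) = 691.8
  E: 0 + 1(102.7) = 102.7
Total out = 1920 kmol/h; y_D = 1125 / 1920 = 0.5861.

0.586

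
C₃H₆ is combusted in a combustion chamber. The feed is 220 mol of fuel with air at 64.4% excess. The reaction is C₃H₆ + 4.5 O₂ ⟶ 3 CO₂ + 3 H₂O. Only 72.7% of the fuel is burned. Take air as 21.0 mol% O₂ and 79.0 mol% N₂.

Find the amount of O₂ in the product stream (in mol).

Stoichiometric O₂ = 4.5 × 220 = 990 mol; O₂ fed = 990 × 1.644 = 1628 mol.
N₂ fed = 1628 × 79/21 = 6123 mol.
Fuel reacted = 0.727 × 220 → ξ = 159.9 mol.
Outlet (n = n₀ + ν ξ):
  C₃H₆: 220 − 1(159.9) = 60.06
  O₂: 1628 − 4.5(159.9) = 907.8
  N₂: 6123 (inert)
  CO₂: 0 + 3(159.9) = 479.8
  H₂O: 0 + 3(159.9) = 479.8

908 mol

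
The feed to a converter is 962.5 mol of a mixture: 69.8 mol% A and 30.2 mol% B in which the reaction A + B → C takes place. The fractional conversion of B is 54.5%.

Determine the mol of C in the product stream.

B reacted = 0.545 × 290.7 = 158.4 mol; ν_B = −1, so ξ = 158.4/1 = 158.4 mol.
Outlet amounts (n = n₀ + ν ξ):
  A: 671.8 − 1(158.4) = 513.4
  B: 290.7 − 1(158.4) = 132.3
  C: 0 + 1(158.4) = 158.4

158 mol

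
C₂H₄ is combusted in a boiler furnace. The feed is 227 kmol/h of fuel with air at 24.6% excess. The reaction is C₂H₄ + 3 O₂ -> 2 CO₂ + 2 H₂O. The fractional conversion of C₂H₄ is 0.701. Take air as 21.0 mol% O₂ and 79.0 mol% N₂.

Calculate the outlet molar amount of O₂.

371 kmol/h

Stoichiometric O₂ = 3 × 227 = 681 kmol/h; O₂ fed = 681 × 1.246 = 848.5 kmol/h.
N₂ fed = 848.5 × 79/21 = 3192 kmol/h.
Fuel reacted = 0.701 × 227 → ξ = 159.1 kmol/h.
Outlet (n = n₀ + ν ξ):
  C₂H₄: 227 − 1(159.1) = 67.87
  O₂: 848.5 − 3(159.1) = 371.1
  N₂: 3192 (inert)
  CO₂: 0 + 2(159.1) = 318.3
  H₂O: 0 + 2(159.1) = 318.3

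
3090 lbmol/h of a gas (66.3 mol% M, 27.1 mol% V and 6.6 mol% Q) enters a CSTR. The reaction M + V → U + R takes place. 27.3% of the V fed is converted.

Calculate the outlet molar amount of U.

V reacted = 0.273 × 837.4 = 228.6 lbmol/h; ν_V = −1, so ξ = 228.6/1 = 228.6 lbmol/h.
Outlet amounts (n = n₀ + ν ξ):
  M: 2049 − 1(228.6) = 1820
  V: 837.4 − 1(228.6) = 608.8
  U: 0 + 1(228.6) = 228.6
  R: 0 + 1(228.6) = 228.6
  Q: 203.9 (inert)

229 lbmol/h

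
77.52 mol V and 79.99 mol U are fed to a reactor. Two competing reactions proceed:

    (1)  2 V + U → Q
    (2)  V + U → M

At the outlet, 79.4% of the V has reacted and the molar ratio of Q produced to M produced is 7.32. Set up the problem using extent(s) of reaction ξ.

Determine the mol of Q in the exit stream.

Conversion of V: V consumed = 0.794 × 77.52 = 61.55 mol = 2ξ₁ + 1ξ₂.
Selectivity: 1ξ₁ / (1ξ₂) = 7.32 → ξ₁ = 7.32 ξ₂.
Substitute: (2·7.32 + 1) ξ₂ = 61.55 → ξ₂ = 3.935 mol, ξ₁ = 28.81 mol.
Outlet amounts (n = n₀ + Σ ν·ξ):
  V: 77.52 − 2(28.81) − 1(3.935) = 15.97
  U: 79.99 − 1(28.81) − 1(3.935) = 47.25
  Q: 0 + 1(28.81) = 28.81
  M: 0 + 1(3.935) = 3.935

28.8 mol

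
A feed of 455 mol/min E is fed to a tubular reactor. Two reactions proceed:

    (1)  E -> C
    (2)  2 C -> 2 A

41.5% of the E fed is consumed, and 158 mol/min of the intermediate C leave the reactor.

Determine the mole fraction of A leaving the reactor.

0.0677

Conversion of E: E consumed = 1ξ₁ = 0.415 × 455 → ξ₁ = 188.8 mol/min.
C balance: n_C = 0 + 1ξ₁ − 2ξ₂ = 158 → ξ₂ = (1·188.8 − 158)/2 = 15.41 mol/min.
Outlet amounts (n = n₀ + Σ ν·ξ):
  E: 455 − 1(188.8) = 266.2
  C: 0 + 1(188.8) − 2(15.41) = 158
  A: 0 + 2(15.41) = 30.82
Total out = 455 mol/min; y_A = 30.82 / 455 = 0.06775.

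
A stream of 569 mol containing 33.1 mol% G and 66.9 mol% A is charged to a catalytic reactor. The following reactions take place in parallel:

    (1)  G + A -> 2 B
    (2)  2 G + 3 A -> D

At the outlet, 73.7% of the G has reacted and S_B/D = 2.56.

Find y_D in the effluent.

0.106

Conversion of G: G consumed = 0.737 × 188.3 = 138.8 mol = 1ξ₁ + 2ξ₂.
Selectivity: 2ξ₁ / (1ξ₂) = 2.56 → ξ₁ = 1.28 ξ₂.
Substitute: (1·1.28 + 2) ξ₂ = 138.8 → ξ₂ = 42.32 mol, ξ₁ = 54.17 mol.
Outlet amounts (n = n₀ + Σ ν·ξ):
  G: 188.3 − 1(54.17) − 2(42.32) = 49.53
  A: 380.7 − 1(54.17) − 3(42.32) = 199.5
  B: 0 + 2(54.17) = 108.3
  D: 0 + 1(42.32) = 42.32
Total out = 399.7 mol; y_D = 42.32 / 399.7 = 0.1059.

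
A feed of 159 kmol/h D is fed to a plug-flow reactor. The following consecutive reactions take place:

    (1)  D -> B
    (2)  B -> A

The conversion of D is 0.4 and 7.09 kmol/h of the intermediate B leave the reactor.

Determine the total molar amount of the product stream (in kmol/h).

159 kmol/h

Conversion of D: D consumed = 1ξ₁ = 0.4 × 159 → ξ₁ = 63.6 kmol/h.
B balance: n_B = 0 + 1ξ₁ − 1ξ₂ = 7.09 → ξ₂ = (1·63.6 − 7.09)/1 = 56.51 kmol/h.
Outlet amounts (n = n₀ + Σ ν·ξ):
  D: 159 − 1(63.6) = 95.4
  B: 0 + 1(63.6) − 1(56.51) = 7.09
  A: 0 + 1(56.51) = 56.51
Total out = 95.4 + 7.09 + 56.51 = 159 kmol/h.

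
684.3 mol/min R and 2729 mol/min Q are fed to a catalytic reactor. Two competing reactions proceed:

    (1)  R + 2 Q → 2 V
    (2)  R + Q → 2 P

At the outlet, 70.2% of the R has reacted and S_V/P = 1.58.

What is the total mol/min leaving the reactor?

Conversion of R: R consumed = 0.702 × 684.3 = 480.4 mol/min = 1ξ₁ + 1ξ₂.
Selectivity: 2ξ₁ / (2ξ₂) = 1.58 → ξ₁ = 1.58 ξ₂.
Substitute: (1·1.58 + 1) ξ₂ = 480.4 → ξ₂ = 186.2 mol/min, ξ₁ = 294.2 mol/min.
Outlet amounts (n = n₀ + Σ ν·ξ):
  R: 684.3 − 1(294.2) − 1(186.2) = 203.9
  Q: 2729 − 2(294.2) − 1(186.2) = 1954
  V: 0 + 2(294.2) = 588.4
  P: 0 + 2(186.2) = 372.4
Total out = 203.9 + 1954 + 588.4 + 372.4 = 3119 mol/min.

3120 mol/min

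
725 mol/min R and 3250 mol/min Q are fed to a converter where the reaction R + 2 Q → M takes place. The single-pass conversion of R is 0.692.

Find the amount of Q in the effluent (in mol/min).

R reacted = 0.692 × 725 = 501.7 mol/min; ν_R = −1, so ξ = 501.7/1 = 501.7 mol/min.
Outlet amounts (n = n₀ + ν ξ):
  R: 725 − 1(501.7) = 223.3
  Q: 3250 − 2(501.7) = 2247
  M: 0 + 1(501.7) = 501.7

2250 mol/min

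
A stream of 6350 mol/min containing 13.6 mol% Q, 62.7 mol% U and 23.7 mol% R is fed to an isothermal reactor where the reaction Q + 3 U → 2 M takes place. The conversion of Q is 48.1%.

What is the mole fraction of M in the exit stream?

Q reacted = 0.481 × 863.6 = 415.4 mol/min; ν_Q = −1, so ξ = 415.4/1 = 415.4 mol/min.
Outlet amounts (n = n₀ + ν ξ):
  Q: 863.6 − 1(415.4) = 448.2
  U: 3981 − 3(415.4) = 2735
  M: 0 + 2(415.4) = 830.8
  R: 1505 (inert)
Total out = 5519 mol/min; y_M = 830.8 / 5519 = 0.1505.

0.151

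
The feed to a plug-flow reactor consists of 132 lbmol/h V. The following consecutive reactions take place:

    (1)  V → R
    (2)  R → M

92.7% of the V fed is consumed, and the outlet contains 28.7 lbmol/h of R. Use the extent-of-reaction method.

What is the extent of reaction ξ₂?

Conversion of V: V consumed = 1ξ₁ = 0.927 × 132 → ξ₁ = 122.4 lbmol/h.
R balance: n_R = 0 + 1ξ₁ − 1ξ₂ = 28.7 → ξ₂ = (1·122.4 − 28.7)/1 = 93.66 lbmol/h.
Outlet amounts (n = n₀ + Σ ν·ξ):
  V: 132 − 1(122.4) = 9.636
  R: 0 + 1(122.4) − 1(93.66) = 28.7
  M: 0 + 1(93.66) = 93.66

ξ₂ = 93.7 lbmol/h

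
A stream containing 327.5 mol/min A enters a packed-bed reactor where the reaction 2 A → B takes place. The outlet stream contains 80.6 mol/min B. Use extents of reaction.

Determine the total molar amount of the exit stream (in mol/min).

For B: n = n₀ + 1ξ → 80.6 = 0 + 1ξ, giving ξ = 80.6 mol/min.
Outlet amounts (n = n₀ + ν ξ):
  A: 327.5 − 2(80.6) = 166.3
  B: 0 + 1(80.6) = 80.6
Total out = 166.3 + 80.6 = 246.9 mol/min.

247 mol/min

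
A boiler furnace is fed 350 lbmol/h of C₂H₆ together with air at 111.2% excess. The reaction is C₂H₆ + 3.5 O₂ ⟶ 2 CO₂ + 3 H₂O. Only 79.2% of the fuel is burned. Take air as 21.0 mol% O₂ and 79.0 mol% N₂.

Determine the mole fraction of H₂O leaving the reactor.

Stoichiometric O₂ = 3.5 × 350 = 1225 lbmol/h; O₂ fed = 1225 × 2.112 = 2587 lbmol/h.
N₂ fed = 2587 × 79/21 = 9733 lbmol/h.
Fuel reacted = 0.792 × 350 → ξ = 277.2 lbmol/h.
Outlet (n = n₀ + ν ξ):
  C₂H₆: 350 − 1(277.2) = 72.8
  O₂: 2587 − 3.5(277.2) = 1617
  N₂: 9733 (inert)
  CO₂: 0 + 2(277.2) = 554.4
  H₂O: 0 + 3(277.2) = 831.6
Total out = 12810 lbmol/h; y_H₂O = 831.6 / 12810 = 0.06493.

0.0649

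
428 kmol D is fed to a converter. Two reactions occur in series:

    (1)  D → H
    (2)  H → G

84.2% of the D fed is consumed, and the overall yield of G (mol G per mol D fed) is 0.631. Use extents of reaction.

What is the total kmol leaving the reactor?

Conversion of D: D consumed = 1ξ₁ = 0.842 × 428 → ξ₁ = 360.4 kmol.
Yield of G: 1ξ₂ / 428 = 0.631 → ξ₂ = 270.1 kmol.
Outlet amounts (n = n₀ + Σ ν·ξ):
  D: 428 − 1(360.4) = 67.62
  H: 0 + 1(360.4) − 1(270.1) = 90.31
  G: 0 + 1(270.1) = 270.1
Total out = 67.62 + 90.31 + 270.1 = 428 kmol.

428 kmol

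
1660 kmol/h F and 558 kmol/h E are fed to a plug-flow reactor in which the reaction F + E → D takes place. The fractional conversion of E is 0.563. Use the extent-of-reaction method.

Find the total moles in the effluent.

E reacted = 0.563 × 558 = 314.2 kmol/h; ν_E = −1, so ξ = 314.2/1 = 314.2 kmol/h.
Outlet amounts (n = n₀ + ν ξ):
  F: 1660 − 1(314.2) = 1346
  E: 558 − 1(314.2) = 243.8
  D: 0 + 1(314.2) = 314.2
Total out = 1346 + 243.8 + 314.2 = 1904 kmol/h.

1900 kmol/h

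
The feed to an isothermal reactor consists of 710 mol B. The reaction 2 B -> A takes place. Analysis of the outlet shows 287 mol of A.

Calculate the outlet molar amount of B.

136 mol

For A: n = n₀ + 1ξ → 287 = 0 + 1ξ, giving ξ = 287 mol.
Outlet amounts (n = n₀ + ν ξ):
  B: 710 − 2(287) = 136
  A: 0 + 1(287) = 287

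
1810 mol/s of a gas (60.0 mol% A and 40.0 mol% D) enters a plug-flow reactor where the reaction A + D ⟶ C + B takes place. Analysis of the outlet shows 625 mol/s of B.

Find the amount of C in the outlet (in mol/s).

625 mol/s

For B: n = n₀ + 1ξ → 625 = 0 + 1ξ, giving ξ = 625 mol/s.
Outlet amounts (n = n₀ + ν ξ):
  A: 1086 − 1(625) = 461
  D: 724 − 1(625) = 99
  C: 0 + 1(625) = 625
  B: 0 + 1(625) = 625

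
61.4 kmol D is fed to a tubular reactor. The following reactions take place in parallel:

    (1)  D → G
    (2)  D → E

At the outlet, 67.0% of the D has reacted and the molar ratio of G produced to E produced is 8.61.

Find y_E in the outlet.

0.0697

Conversion of D: D consumed = 0.67 × 61.4 = 41.14 kmol = 1ξ₁ + 1ξ₂.
Selectivity: 1ξ₁ / (1ξ₂) = 8.61 → ξ₁ = 8.61 ξ₂.
Substitute: (1·8.61 + 1) ξ₂ = 41.14 → ξ₂ = 4.281 kmol, ξ₁ = 36.86 kmol.
Outlet amounts (n = n₀ + Σ ν·ξ):
  D: 61.4 − 1(36.86) − 1(4.281) = 20.26
  G: 0 + 1(36.86) = 36.86
  E: 0 + 1(4.281) = 4.281
Total out = 61.4 kmol; y_E = 4.281 / 61.4 = 0.06972.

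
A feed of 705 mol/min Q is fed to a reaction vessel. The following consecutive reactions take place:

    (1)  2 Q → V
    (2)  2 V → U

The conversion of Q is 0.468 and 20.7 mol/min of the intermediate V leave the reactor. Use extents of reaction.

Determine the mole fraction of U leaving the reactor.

0.154

Conversion of Q: Q consumed = 2ξ₁ = 0.468 × 705 → ξ₁ = 165 mol/min.
V balance: n_V = 0 + 1ξ₁ − 2ξ₂ = 20.7 → ξ₂ = (1·165 − 20.7)/2 = 72.14 mol/min.
Outlet amounts (n = n₀ + Σ ν·ξ):
  Q: 705 − 2(165) = 375.1
  V: 0 + 1(165) − 2(72.14) = 20.7
  U: 0 + 1(72.14) = 72.14
Total out = 467.9 mol/min; y_U = 72.14 / 467.9 = 0.1542.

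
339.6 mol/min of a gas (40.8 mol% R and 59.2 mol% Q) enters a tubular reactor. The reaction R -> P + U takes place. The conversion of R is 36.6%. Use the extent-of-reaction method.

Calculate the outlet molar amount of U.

R reacted = 0.366 × 138.6 = 50.71 mol/min; ν_R = −1, so ξ = 50.71/1 = 50.71 mol/min.
Outlet amounts (n = n₀ + ν ξ):
  R: 138.6 − 1(50.71) = 87.85
  P: 0 + 1(50.71) = 50.71
  U: 0 + 1(50.71) = 50.71
  Q: 201 (inert)

50.7 mol/min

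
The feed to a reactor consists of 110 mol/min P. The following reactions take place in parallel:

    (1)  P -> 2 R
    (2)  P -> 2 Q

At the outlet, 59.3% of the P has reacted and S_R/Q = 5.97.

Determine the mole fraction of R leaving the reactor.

0.638

Conversion of P: P consumed = 0.593 × 110 = 65.23 mol/min = 1ξ₁ + 1ξ₂.
Selectivity: 2ξ₁ / (2ξ₂) = 5.97 → ξ₁ = 5.97 ξ₂.
Substitute: (1·5.97 + 1) ξ₂ = 65.23 → ξ₂ = 9.359 mol/min, ξ₁ = 55.87 mol/min.
Outlet amounts (n = n₀ + Σ ν·ξ):
  P: 110 − 1(55.87) − 1(9.359) = 44.77
  R: 0 + 2(55.87) = 111.7
  Q: 0 + 2(9.359) = 18.72
Total out = 175.2 mol/min; y_R = 111.7 / 175.2 = 0.6377.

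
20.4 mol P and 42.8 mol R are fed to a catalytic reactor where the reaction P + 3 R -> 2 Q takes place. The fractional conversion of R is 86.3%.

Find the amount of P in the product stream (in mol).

8.09 mol

R reacted = 0.863 × 42.8 = 36.94 mol; ν_R = −3, so ξ = 36.94/3 = 12.31 mol.
Outlet amounts (n = n₀ + ν ξ):
  P: 20.4 − 1(12.31) = 8.088
  R: 42.8 − 3(12.31) = 5.864
  Q: 0 + 2(12.31) = 24.62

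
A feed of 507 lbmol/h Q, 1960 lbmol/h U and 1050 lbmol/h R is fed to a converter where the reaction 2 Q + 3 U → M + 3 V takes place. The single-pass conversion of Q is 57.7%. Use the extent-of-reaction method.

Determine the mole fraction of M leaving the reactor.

Q reacted = 0.577 × 507 = 292.5 lbmol/h; ν_Q = −2, so ξ = 292.5/2 = 146.3 lbmol/h.
Outlet amounts (n = n₀ + ν ξ):
  Q: 507 − 2(146.3) = 214.5
  U: 1960 − 3(146.3) = 1521
  M: 0 + 1(146.3) = 146.3
  V: 0 + 3(146.3) = 438.8
  R: 1050 (inert)
Total out = 3371 lbmol/h; y_M = 146.3 / 3371 = 0.04339.

0.0434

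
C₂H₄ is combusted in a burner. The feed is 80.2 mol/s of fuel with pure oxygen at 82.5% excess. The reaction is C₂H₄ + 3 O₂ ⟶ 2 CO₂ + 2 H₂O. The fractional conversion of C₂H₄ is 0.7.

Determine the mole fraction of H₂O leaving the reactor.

Stoichiometric O₂ = 3 × 80.2 = 240.6 mol/s; O₂ fed = 240.6 × 1.825 = 439.1 mol/s.
Fuel reacted = 0.7 × 80.2 → ξ = 56.14 mol/s.
Outlet (n = n₀ + ν ξ):
  C₂H₄: 80.2 − 1(56.14) = 24.06
  O₂: 439.1 − 3(56.14) = 270.7
  CO₂: 0 + 2(56.14) = 112.3
  H₂O: 0 + 2(56.14) = 112.3
Total out = 519.3 mol/s; y_H₂O = 112.3 / 519.3 = 0.2162.

0.216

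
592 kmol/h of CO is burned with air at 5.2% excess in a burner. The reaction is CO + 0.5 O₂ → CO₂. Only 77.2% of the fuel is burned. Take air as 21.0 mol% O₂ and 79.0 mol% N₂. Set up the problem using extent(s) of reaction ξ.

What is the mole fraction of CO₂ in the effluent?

0.248

Stoichiometric O₂ = 0.5 × 592 = 296 kmol/h; O₂ fed = 296 × 1.052 = 311.4 kmol/h.
N₂ fed = 311.4 × 79/21 = 1171 kmol/h.
Fuel reacted = 0.772 × 592 → ξ = 457 kmol/h.
Outlet (n = n₀ + ν ξ):
  CO: 592 − 1(457) = 135
  O₂: 311.4 − 0.5(457) = 82.88
  N₂: 1171 (inert)
  CO₂: 0 + 1(457) = 457
Total out = 1846 kmol/h; y_CO₂ = 457 / 1846 = 0.2475.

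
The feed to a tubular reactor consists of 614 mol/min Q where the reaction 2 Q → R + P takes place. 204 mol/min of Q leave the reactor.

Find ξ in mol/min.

For Q: n = n₀ − 2ξ → 204 = 614 − 2ξ, giving ξ = 205 mol/min.
Outlet amounts (n = n₀ + ν ξ):
  Q: 614 − 2(205) = 204
  R: 0 + 1(205) = 205
  P: 0 + 1(205) = 205

ξ = 205 mol/min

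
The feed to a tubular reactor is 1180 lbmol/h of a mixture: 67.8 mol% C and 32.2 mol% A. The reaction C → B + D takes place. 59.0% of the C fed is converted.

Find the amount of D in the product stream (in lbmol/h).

472 lbmol/h

C reacted = 0.59 × 800 = 472 lbmol/h; ν_C = −1, so ξ = 472/1 = 472 lbmol/h.
Outlet amounts (n = n₀ + ν ξ):
  C: 800 − 1(472) = 328
  B: 0 + 1(472) = 472
  D: 0 + 1(472) = 472
  A: 380 (inert)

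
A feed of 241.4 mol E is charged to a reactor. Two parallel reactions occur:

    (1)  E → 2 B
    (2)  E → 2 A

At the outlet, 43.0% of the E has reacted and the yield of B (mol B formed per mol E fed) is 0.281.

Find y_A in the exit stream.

0.405

Yield of B: 2ξ₁ / 241.4 = 0.281 → ξ₁ = 33.92 mol.
Conversion of E: 1ξ₁ + 1ξ₂ = 0.43 × 241.4 = 103.8 → ξ₂ = 69.89 mol.
Outlet amounts (n = n₀ + Σ ν·ξ):
  E: 241.4 − 1(33.92) − 1(69.89) = 137.6
  B: 0 + 2(33.92) = 67.83
  A: 0 + 2(69.89) = 139.8
Total out = 345.2 mol; y_A = 139.8 / 345.2 = 0.4049.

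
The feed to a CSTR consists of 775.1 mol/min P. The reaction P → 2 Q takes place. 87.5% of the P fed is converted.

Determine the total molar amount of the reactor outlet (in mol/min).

1450 mol/min

P reacted = 0.875 × 775.1 = 678.2 mol/min; ν_P = −1, so ξ = 678.2/1 = 678.2 mol/min.
Outlet amounts (n = n₀ + ν ξ):
  P: 775.1 − 1(678.2) = 96.89
  Q: 0 + 2(678.2) = 1356
Total out = 96.89 + 1356 = 1453 mol/min.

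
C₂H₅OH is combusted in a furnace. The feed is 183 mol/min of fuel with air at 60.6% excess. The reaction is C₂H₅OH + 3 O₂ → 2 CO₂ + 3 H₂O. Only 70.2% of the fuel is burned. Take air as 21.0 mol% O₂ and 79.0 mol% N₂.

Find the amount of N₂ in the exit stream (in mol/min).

3320 mol/min

Stoichiometric O₂ = 3 × 183 = 549 mol/min; O₂ fed = 549 × 1.606 = 881.7 mol/min.
N₂ fed = 881.7 × 79/21 = 3317 mol/min.
Fuel reacted = 0.702 × 183 → ξ = 128.5 mol/min.
Outlet (n = n₀ + ν ξ):
  C₂H₅OH: 183 − 1(128.5) = 54.53
  O₂: 881.7 − 3(128.5) = 496.3
  N₂: 3317 (inert)
  CO₂: 0 + 2(128.5) = 256.9
  H₂O: 0 + 3(128.5) = 385.4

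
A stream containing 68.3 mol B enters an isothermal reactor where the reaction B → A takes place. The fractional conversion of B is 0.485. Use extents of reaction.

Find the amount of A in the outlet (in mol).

33.1 mol

B reacted = 0.485 × 68.3 = 33.13 mol; ν_B = −1, so ξ = 33.13/1 = 33.13 mol.
Outlet amounts (n = n₀ + ν ξ):
  B: 68.3 − 1(33.13) = 35.17
  A: 0 + 1(33.13) = 33.13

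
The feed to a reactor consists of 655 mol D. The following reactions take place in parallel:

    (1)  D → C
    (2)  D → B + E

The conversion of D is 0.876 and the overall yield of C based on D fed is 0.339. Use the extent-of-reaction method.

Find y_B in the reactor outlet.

Yield of C: 1ξ₁ / 655 = 0.339 → ξ₁ = 222 mol.
Conversion of D: 1ξ₁ + 1ξ₂ = 0.876 × 655 = 573.8 → ξ₂ = 351.7 mol.
Outlet amounts (n = n₀ + Σ ν·ξ):
  D: 655 − 1(222) − 1(351.7) = 81.22
  C: 0 + 1(222) = 222
  B: 0 + 1(351.7) = 351.7
  E: 0 + 1(351.7) = 351.7
Total out = 1007 mol; y_B = 351.7 / 1007 = 0.3494.

0.349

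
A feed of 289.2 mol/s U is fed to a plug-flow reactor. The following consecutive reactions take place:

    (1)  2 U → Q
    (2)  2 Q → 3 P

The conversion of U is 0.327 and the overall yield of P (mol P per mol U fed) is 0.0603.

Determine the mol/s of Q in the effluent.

35.7 mol/s

Conversion of U: U consumed = 2ξ₁ = 0.327 × 289.2 → ξ₁ = 47.28 mol/s.
Yield of P: 3ξ₂ / 289.2 = 0.0603 → ξ₂ = 5.813 mol/s.
Outlet amounts (n = n₀ + Σ ν·ξ):
  U: 289.2 − 2(47.28) = 194.6
  Q: 0 + 1(47.28) − 2(5.813) = 35.66
  P: 0 + 3(5.813) = 17.44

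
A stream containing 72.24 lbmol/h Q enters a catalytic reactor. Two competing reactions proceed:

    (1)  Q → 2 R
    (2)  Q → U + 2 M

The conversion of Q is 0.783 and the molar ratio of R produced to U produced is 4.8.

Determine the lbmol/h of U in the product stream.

16.6 lbmol/h

Conversion of Q: Q consumed = 0.783 × 72.24 = 56.56 lbmol/h = 1ξ₁ + 1ξ₂.
Selectivity: 2ξ₁ / (1ξ₂) = 4.8 → ξ₁ = 2.4 ξ₂.
Substitute: (1·2.4 + 1) ξ₂ = 56.56 → ξ₂ = 16.64 lbmol/h, ξ₁ = 39.93 lbmol/h.
Outlet amounts (n = n₀ + Σ ν·ξ):
  Q: 72.24 − 1(39.93) − 1(16.64) = 15.68
  R: 0 + 2(39.93) = 79.85
  U: 0 + 1(16.64) = 16.64
  M: 0 + 2(16.64) = 33.27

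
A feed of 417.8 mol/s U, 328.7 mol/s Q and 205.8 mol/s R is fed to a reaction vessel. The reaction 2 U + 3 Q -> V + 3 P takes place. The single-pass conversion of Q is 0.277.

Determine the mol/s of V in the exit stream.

Q reacted = 0.277 × 328.7 = 91.05 mol/s; ν_Q = −3, so ξ = 91.05/3 = 30.35 mol/s.
Outlet amounts (n = n₀ + ν ξ):
  U: 417.8 − 2(30.35) = 357.1
  Q: 328.7 − 3(30.35) = 237.7
  V: 0 + 1(30.35) = 30.35
  P: 0 + 3(30.35) = 91.05
  R: 205.8 (inert)

30.3 mol/s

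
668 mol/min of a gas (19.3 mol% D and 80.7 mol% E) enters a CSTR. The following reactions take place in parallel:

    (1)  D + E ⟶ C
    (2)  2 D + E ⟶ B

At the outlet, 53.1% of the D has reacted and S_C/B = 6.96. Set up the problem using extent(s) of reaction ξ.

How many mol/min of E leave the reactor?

Conversion of D: D consumed = 0.531 × 128.9 = 68.46 mol/min = 1ξ₁ + 2ξ₂.
Selectivity: 1ξ₁ / (1ξ₂) = 6.96 → ξ₁ = 6.96 ξ₂.
Substitute: (1·6.96 + 2) ξ₂ = 68.46 → ξ₂ = 7.64 mol/min, ξ₁ = 53.18 mol/min.
Outlet amounts (n = n₀ + Σ ν·ξ):
  D: 128.9 − 1(53.18) − 2(7.64) = 60.47
  E: 539.1 − 1(53.18) − 1(7.64) = 478.3
  C: 0 + 1(53.18) = 53.18
  B: 0 + 1(7.64) = 7.64

478 mol/min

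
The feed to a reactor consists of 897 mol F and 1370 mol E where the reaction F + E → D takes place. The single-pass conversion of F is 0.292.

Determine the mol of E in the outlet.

F reacted = 0.292 × 897 = 261.9 mol; ν_F = −1, so ξ = 261.9/1 = 261.9 mol.
Outlet amounts (n = n₀ + ν ξ):
  F: 897 − 1(261.9) = 635.1
  E: 1370 − 1(261.9) = 1108
  D: 0 + 1(261.9) = 261.9

1110 mol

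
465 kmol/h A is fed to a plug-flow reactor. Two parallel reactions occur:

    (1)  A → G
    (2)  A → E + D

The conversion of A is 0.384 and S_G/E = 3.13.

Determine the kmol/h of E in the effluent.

Conversion of A: A consumed = 0.384 × 465 = 178.6 kmol/h = 1ξ₁ + 1ξ₂.
Selectivity: 1ξ₁ / (1ξ₂) = 3.13 → ξ₁ = 3.13 ξ₂.
Substitute: (1·3.13 + 1) ξ₂ = 178.6 → ξ₂ = 43.23 kmol/h, ξ₁ = 135.3 kmol/h.
Outlet amounts (n = n₀ + Σ ν·ξ):
  A: 465 − 1(135.3) − 1(43.23) = 286.4
  G: 0 + 1(135.3) = 135.3
  E: 0 + 1(43.23) = 43.23
  D: 0 + 1(43.23) = 43.23

43.2 kmol/h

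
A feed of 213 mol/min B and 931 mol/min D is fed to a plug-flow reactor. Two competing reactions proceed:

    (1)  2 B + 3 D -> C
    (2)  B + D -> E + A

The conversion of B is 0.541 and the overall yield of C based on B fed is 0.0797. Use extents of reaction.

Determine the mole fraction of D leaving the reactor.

Yield of C: 1ξ₁ / 213 = 0.0797 → ξ₁ = 16.98 mol/min.
Conversion of B: 2ξ₁ + 1ξ₂ = 0.541 × 213 = 115.2 → ξ₂ = 81.28 mol/min.
Outlet amounts (n = n₀ + Σ ν·ξ):
  B: 213 − 2(16.98) − 1(81.28) = 97.77
  D: 931 − 3(16.98) − 1(81.28) = 798.8
  C: 0 + 1(16.98) = 16.98
  E: 0 + 1(81.28) = 81.28
  A: 0 + 1(81.28) = 81.28
Total out = 1076 mol/min; y_D = 798.8 / 1076 = 0.7423.

0.742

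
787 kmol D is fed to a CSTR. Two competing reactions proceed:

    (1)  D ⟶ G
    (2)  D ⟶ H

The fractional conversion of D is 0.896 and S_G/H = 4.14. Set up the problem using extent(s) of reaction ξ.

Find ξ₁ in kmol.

ξ₁ = 568 kmol

Conversion of D: D consumed = 0.896 × 787 = 705.2 kmol = 1ξ₁ + 1ξ₂.
Selectivity: 1ξ₁ / (1ξ₂) = 4.14 → ξ₁ = 4.14 ξ₂.
Substitute: (1·4.14 + 1) ξ₂ = 705.2 → ξ₂ = 137.2 kmol, ξ₁ = 568 kmol.
Outlet amounts (n = n₀ + Σ ν·ξ):
  D: 787 − 1(568) − 1(137.2) = 81.85
  G: 0 + 1(568) = 568
  H: 0 + 1(137.2) = 137.2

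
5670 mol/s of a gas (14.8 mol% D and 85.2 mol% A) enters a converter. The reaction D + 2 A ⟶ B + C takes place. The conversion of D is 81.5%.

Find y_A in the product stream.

0.695

D reacted = 0.815 × 839.2 = 683.9 mol/s; ν_D = −1, so ξ = 683.9/1 = 683.9 mol/s.
Outlet amounts (n = n₀ + ν ξ):
  D: 839.2 − 1(683.9) = 155.2
  A: 4831 − 2(683.9) = 3463
  B: 0 + 1(683.9) = 683.9
  C: 0 + 1(683.9) = 683.9
Total out = 4986 mol/s; y_A = 3463 / 4986 = 0.6945.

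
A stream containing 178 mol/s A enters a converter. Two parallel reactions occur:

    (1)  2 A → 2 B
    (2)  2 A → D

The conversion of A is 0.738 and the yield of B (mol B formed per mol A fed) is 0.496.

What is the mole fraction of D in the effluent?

0.138

Yield of B: 2ξ₁ / 178 = 0.496 → ξ₁ = 44.14 mol/s.
Conversion of A: 2ξ₁ + 2ξ₂ = 0.738 × 178 = 131.4 → ξ₂ = 21.54 mol/s.
Outlet amounts (n = n₀ + Σ ν·ξ):
  A: 178 − 2(44.14) − 2(21.54) = 46.64
  B: 0 + 2(44.14) = 88.29
  D: 0 + 1(21.54) = 21.54
Total out = 156.5 mol/s; y_D = 21.54 / 156.5 = 0.1377.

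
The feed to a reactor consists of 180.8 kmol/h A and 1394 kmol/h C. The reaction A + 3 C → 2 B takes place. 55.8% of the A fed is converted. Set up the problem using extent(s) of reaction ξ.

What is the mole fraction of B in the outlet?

A reacted = 0.558 × 180.8 = 100.9 kmol/h; ν_A = −1, so ξ = 100.9/1 = 100.9 kmol/h.
Outlet amounts (n = n₀ + ν ξ):
  A: 180.8 − 1(100.9) = 79.91
  C: 1394 − 3(100.9) = 1091
  B: 0 + 2(100.9) = 201.8
Total out = 1373 kmol/h; y_B = 201.8 / 1373 = 0.147.

0.147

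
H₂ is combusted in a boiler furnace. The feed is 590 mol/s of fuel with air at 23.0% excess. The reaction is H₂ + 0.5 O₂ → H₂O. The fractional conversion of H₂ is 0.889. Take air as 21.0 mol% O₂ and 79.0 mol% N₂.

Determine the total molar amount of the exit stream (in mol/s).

2060 mol/s

Stoichiometric O₂ = 0.5 × 590 = 295 mol/s; O₂ fed = 295 × 1.230 = 362.9 mol/s.
N₂ fed = 362.9 × 79/21 = 1365 mol/s.
Fuel reacted = 0.889 × 590 → ξ = 524.5 mol/s.
Outlet (n = n₀ + ν ξ):
  H₂: 590 − 1(524.5) = 65.49
  O₂: 362.9 − 0.5(524.5) = 100.6
  N₂: 1365 (inert)
  H₂O: 0 + 1(524.5) = 524.5
Total out = 65.49 + 100.6 + 1365 + 524.5 = 2056 mol/s.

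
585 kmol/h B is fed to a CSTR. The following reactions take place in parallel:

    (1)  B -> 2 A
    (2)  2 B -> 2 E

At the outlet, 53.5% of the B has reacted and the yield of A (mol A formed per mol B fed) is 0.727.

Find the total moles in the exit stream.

Yield of A: 2ξ₁ / 585 = 0.727 → ξ₁ = 212.6 kmol/h.
Conversion of B: 1ξ₁ + 2ξ₂ = 0.535 × 585 = 313 → ξ₂ = 50.16 kmol/h.
Outlet amounts (n = n₀ + Σ ν·ξ):
  B: 585 − 1(212.6) − 2(50.16) = 272
  A: 0 + 2(212.6) = 425.3
  E: 0 + 2(50.16) = 100.3
Total out = 272 + 425.3 + 100.3 = 797.6 kmol/h.

798 kmol/h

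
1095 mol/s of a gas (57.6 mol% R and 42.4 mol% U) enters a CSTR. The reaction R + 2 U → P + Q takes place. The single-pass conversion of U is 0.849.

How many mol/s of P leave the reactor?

197 mol/s

U reacted = 0.849 × 464.3 = 394.2 mol/s; ν_U = −2, so ξ = 394.2/2 = 197.1 mol/s.
Outlet amounts (n = n₀ + ν ξ):
  R: 630.7 − 1(197.1) = 433.6
  U: 464.3 − 2(197.1) = 70.11
  P: 0 + 1(197.1) = 197.1
  Q: 0 + 1(197.1) = 197.1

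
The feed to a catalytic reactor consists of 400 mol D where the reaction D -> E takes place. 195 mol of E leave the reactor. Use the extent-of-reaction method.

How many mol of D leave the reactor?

For E: n = n₀ + 1ξ → 195 = 0 + 1ξ, giving ξ = 195 mol.
Outlet amounts (n = n₀ + ν ξ):
  D: 400 − 1(195) = 205
  E: 0 + 1(195) = 195

205 mol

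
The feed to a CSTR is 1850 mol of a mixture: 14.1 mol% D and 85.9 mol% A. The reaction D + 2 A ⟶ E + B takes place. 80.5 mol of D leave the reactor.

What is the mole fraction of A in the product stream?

0.736

For D: n = n₀ − 1ξ → 80.5 = 260.9 − 1ξ, giving ξ = 180.4 mol.
Outlet amounts (n = n₀ + ν ξ):
  D: 260.9 − 1(180.4) = 80.5
  A: 1589 − 2(180.4) = 1228
  E: 0 + 1(180.4) = 180.4
  B: 0 + 1(180.4) = 180.4
Total out = 1670 mol; y_A = 1228 / 1670 = 0.7358.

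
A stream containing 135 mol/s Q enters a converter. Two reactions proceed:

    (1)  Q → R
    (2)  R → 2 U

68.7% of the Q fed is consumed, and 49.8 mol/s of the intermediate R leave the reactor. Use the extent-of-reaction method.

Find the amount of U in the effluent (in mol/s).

85.9 mol/s

Conversion of Q: Q consumed = 1ξ₁ = 0.687 × 135 → ξ₁ = 92.75 mol/s.
R balance: n_R = 0 + 1ξ₁ − 1ξ₂ = 49.8 → ξ₂ = (1·92.75 − 49.8)/1 = 42.95 mol/s.
Outlet amounts (n = n₀ + Σ ν·ξ):
  Q: 135 − 1(92.75) = 42.25
  R: 0 + 1(92.75) − 1(42.95) = 49.8
  U: 0 + 2(42.95) = 85.89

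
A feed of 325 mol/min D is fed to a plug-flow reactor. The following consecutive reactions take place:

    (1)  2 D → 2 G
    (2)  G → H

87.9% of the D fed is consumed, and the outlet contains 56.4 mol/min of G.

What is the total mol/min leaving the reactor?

325 mol/min

Conversion of D: D consumed = 2ξ₁ = 0.879 × 325 → ξ₁ = 142.8 mol/min.
G balance: n_G = 0 + 2ξ₁ − 1ξ₂ = 56.4 → ξ₂ = (2·142.8 − 56.4)/1 = 229.3 mol/min.
Outlet amounts (n = n₀ + Σ ν·ξ):
  D: 325 − 2(142.8) = 39.32
  G: 0 + 2(142.8) − 1(229.3) = 56.4
  H: 0 + 1(229.3) = 229.3
Total out = 39.32 + 56.4 + 229.3 = 325 mol/min.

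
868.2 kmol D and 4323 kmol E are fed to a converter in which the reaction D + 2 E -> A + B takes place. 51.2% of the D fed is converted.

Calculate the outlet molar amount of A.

445 kmol

D reacted = 0.512 × 868.2 = 444.5 kmol; ν_D = −1, so ξ = 444.5/1 = 444.5 kmol.
Outlet amounts (n = n₀ + ν ξ):
  D: 868.2 − 1(444.5) = 423.7
  E: 4323 − 2(444.5) = 3434
  A: 0 + 1(444.5) = 444.5
  B: 0 + 1(444.5) = 444.5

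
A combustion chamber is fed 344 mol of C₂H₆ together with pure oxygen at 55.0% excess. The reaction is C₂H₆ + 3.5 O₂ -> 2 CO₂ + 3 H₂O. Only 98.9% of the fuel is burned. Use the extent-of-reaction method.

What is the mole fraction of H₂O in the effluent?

0.429

Stoichiometric O₂ = 3.5 × 344 = 1204 mol; O₂ fed = 1204 × 1.550 = 1866 mol.
Fuel reacted = 0.989 × 344 → ξ = 340.2 mol.
Outlet (n = n₀ + ν ξ):
  C₂H₆: 344 − 1(340.2) = 3.784
  O₂: 1866 − 3.5(340.2) = 675.4
  CO₂: 0 + 2(340.2) = 680.4
  H₂O: 0 + 3(340.2) = 1021
Total out = 2380 mol; y_H₂O = 1021 / 2380 = 0.4288.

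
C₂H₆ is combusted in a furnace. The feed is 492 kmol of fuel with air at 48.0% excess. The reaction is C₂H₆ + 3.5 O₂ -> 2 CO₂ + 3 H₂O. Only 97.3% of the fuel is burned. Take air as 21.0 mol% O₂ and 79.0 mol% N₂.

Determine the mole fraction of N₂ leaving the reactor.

Stoichiometric O₂ = 3.5 × 492 = 1722 kmol; O₂ fed = 1722 × 1.480 = 2549 kmol.
N₂ fed = 2549 × 79/21 = 9587 kmol.
Fuel reacted = 0.973 × 492 → ξ = 478.7 kmol.
Outlet (n = n₀ + ν ξ):
  C₂H₆: 492 − 1(478.7) = 13.28
  O₂: 2549 − 3.5(478.7) = 873.1
  N₂: 9587 (inert)
  CO₂: 0 + 2(478.7) = 957.4
  H₂O: 0 + 3(478.7) = 1436
Total out = 12870 kmol; y_N₂ = 9587 / 12870 = 0.7451.

0.745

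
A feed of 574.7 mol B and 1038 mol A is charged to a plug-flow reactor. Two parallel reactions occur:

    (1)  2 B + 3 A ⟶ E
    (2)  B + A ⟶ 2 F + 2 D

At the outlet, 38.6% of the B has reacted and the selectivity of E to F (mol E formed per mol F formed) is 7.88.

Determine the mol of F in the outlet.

13.6 mol

Conversion of B: B consumed = 0.386 × 574.7 = 221.8 mol = 2ξ₁ + 1ξ₂.
Selectivity: 1ξ₁ / (2ξ₂) = 7.88 → ξ₁ = 15.76 ξ₂.
Substitute: (2·15.76 + 1) ξ₂ = 221.8 → ξ₂ = 6.821 mol, ξ₁ = 107.5 mol.
Outlet amounts (n = n₀ + Σ ν·ξ):
  B: 574.7 − 2(107.5) − 1(6.821) = 352.9
  A: 1038 − 3(107.5) − 1(6.821) = 708.7
  E: 0 + 1(107.5) = 107.5
  F: 0 + 2(6.821) = 13.64
  D: 0 + 2(6.821) = 13.64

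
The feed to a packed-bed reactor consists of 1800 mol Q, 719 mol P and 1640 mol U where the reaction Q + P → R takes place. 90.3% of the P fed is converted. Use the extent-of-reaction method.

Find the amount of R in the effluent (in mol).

649 mol

P reacted = 0.903 × 719 = 649.3 mol; ν_P = −1, so ξ = 649.3/1 = 649.3 mol.
Outlet amounts (n = n₀ + ν ξ):
  Q: 1800 − 1(649.3) = 1151
  P: 719 − 1(649.3) = 69.74
  R: 0 + 1(649.3) = 649.3
  U: 1640 (inert)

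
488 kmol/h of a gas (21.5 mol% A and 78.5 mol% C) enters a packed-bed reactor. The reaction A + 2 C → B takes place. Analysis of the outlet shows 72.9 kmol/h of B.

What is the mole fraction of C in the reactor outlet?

For B: n = n₀ + 1ξ → 72.9 = 0 + 1ξ, giving ξ = 72.9 kmol/h.
Outlet amounts (n = n₀ + ν ξ):
  A: 104.9 − 1(72.9) = 32.02
  C: 383.1 − 2(72.9) = 237.3
  B: 0 + 1(72.9) = 72.9
Total out = 342.2 kmol/h; y_C = 237.3 / 342.2 = 0.6934.

0.693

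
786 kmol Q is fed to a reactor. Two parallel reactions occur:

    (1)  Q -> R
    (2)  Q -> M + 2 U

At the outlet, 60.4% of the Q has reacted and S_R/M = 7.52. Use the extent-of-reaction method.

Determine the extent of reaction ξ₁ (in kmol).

ξ₁ = 419 kmol

Conversion of Q: Q consumed = 0.604 × 786 = 474.7 kmol = 1ξ₁ + 1ξ₂.
Selectivity: 1ξ₁ / (1ξ₂) = 7.52 → ξ₁ = 7.52 ξ₂.
Substitute: (1·7.52 + 1) ξ₂ = 474.7 → ξ₂ = 55.72 kmol, ξ₁ = 419 kmol.
Outlet amounts (n = n₀ + Σ ν·ξ):
  Q: 786 − 1(419) − 1(55.72) = 311.3
  R: 0 + 1(419) = 419
  M: 0 + 1(55.72) = 55.72
  U: 0 + 2(55.72) = 111.4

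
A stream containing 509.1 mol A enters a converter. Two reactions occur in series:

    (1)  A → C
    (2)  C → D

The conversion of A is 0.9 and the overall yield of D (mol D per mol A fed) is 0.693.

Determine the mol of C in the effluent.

Conversion of A: A consumed = 1ξ₁ = 0.9 × 509.1 → ξ₁ = 458.2 mol.
Yield of D: 1ξ₂ / 509.1 = 0.693 → ξ₂ = 352.8 mol.
Outlet amounts (n = n₀ + Σ ν·ξ):
  A: 509.1 − 1(458.2) = 50.91
  C: 0 + 1(458.2) − 1(352.8) = 105.4
  D: 0 + 1(352.8) = 352.8

105 mol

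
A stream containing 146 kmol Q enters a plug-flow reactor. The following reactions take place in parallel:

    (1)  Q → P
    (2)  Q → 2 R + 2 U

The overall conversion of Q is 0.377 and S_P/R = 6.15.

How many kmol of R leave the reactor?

Conversion of Q: Q consumed = 0.377 × 146 = 55.04 kmol = 1ξ₁ + 1ξ₂.
Selectivity: 1ξ₁ / (2ξ₂) = 6.15 → ξ₁ = 12.3 ξ₂.
Substitute: (1·12.3 + 1) ξ₂ = 55.04 → ξ₂ = 4.138 kmol, ξ₁ = 50.9 kmol.
Outlet amounts (n = n₀ + Σ ν·ξ):
  Q: 146 − 1(50.9) − 1(4.138) = 90.96
  P: 0 + 1(50.9) = 50.9
  R: 0 + 2(4.138) = 8.277
  U: 0 + 2(4.138) = 8.277

8.28 kmol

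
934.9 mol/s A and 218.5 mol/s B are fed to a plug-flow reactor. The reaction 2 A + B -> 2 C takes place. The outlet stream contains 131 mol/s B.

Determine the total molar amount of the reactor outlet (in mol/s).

For B: n = n₀ − 1ξ → 131 = 218.5 − 1ξ, giving ξ = 87.5 mol/s.
Outlet amounts (n = n₀ + ν ξ):
  A: 934.9 − 2(87.5) = 759.9
  B: 218.5 − 1(87.5) = 131
  C: 0 + 2(87.5) = 175
Total out = 759.9 + 131 + 175 = 1066 mol/s.

1070 mol/s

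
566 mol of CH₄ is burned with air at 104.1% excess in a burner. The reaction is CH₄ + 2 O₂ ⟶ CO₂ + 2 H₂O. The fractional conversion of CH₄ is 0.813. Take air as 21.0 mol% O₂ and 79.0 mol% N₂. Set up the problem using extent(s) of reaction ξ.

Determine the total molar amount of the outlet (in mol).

Stoichiometric O₂ = 2 × 566 = 1132 mol; O₂ fed = 1132 × 2.041 = 2310 mol.
N₂ fed = 2310 × 79/21 = 8692 mol.
Fuel reacted = 0.813 × 566 → ξ = 460.2 mol.
Outlet (n = n₀ + ν ξ):
  CH₄: 566 − 1(460.2) = 105.8
  O₂: 2310 − 2(460.2) = 1390
  N₂: 8692 (inert)
  CO₂: 0 + 1(460.2) = 460.2
  H₂O: 0 + 2(460.2) = 920.3
Total out = 105.8 + 1390 + 8692 + 460.2 + 920.3 = 11570 mol.

11600 mol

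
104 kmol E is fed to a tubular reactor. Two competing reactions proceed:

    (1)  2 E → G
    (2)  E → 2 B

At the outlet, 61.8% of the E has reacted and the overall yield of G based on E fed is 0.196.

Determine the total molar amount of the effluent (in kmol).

107 kmol

Yield of G: 1ξ₁ / 104 = 0.196 → ξ₁ = 20.38 kmol.
Conversion of E: 2ξ₁ + 1ξ₂ = 0.618 × 104 = 64.27 → ξ₂ = 23.5 kmol.
Outlet amounts (n = n₀ + Σ ν·ξ):
  E: 104 − 2(20.38) − 1(23.5) = 39.73
  G: 0 + 1(20.38) = 20.38
  B: 0 + 2(23.5) = 47.01
Total out = 39.73 + 20.38 + 47.01 = 107.1 kmol.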